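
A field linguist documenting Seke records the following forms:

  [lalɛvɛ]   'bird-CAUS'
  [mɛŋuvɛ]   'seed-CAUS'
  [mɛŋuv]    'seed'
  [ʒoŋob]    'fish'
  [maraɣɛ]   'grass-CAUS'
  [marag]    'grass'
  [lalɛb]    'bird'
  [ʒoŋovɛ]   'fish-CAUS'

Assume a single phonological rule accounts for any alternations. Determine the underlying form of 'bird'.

In [lalɛb] and [lalɛvɛ] the final segment of 'bird' alternates: [b] ~ [v].
If /v/ were underlying and a rule turned it into [b] in isolation, 'seed' would also alternate; but it has [v] in both [mɛŋuv] and [mɛŋuvɛ].
Therefore /b/ is basic and [v] is derived by intervocalic spirantization (voiced stops become fricatives between vowels).
Hence 'bird' is /lalɛb/ underlyingly.

/lalɛb/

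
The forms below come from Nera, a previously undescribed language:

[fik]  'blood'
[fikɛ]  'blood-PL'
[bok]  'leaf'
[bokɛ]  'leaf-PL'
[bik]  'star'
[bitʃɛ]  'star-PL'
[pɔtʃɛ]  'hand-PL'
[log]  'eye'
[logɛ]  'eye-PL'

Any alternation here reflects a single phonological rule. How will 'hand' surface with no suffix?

[pɔk]

In [bik] and [bitʃɛ] the final segment of 'star' alternates: [k] ~ [tʃ].
The stem 'blood' ([fik], [fikɛ]) shows [k] unchanged in both environments, so [k] cannot be basic with [tʃ] derived before the PL suffix.
The alternation reflects depalatalization: palato-alveolar /tʃ/ becomes [k] when no front vowel follows. /tʃ/ is underlying.
The one attested form of 'hand', [pɔtʃɛ], shows underlying /pɔtʃ/. Applying the same rule when no front vowel follows gives [pɔk].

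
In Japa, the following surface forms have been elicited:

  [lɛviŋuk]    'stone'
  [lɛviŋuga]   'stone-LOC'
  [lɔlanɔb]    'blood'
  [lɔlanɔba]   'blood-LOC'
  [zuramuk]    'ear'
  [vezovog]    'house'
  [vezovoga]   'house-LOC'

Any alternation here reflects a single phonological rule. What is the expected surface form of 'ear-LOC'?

The stem for 'stone' ends in [k] in [lɛviŋuk] but [g] in [lɛviŋuga].
Compare 'house', with invariant [g] in [vezovog] and [vezovoga]: an analysis with underlying /g/ and a rule producing [k] in isolation would wrongly predict alternation here too.
So /k/ is underlying, and a rule of intervocalic voicing — voiceless stops become voiced between vowels — gives [g].
The one attested form of 'ear', [zuramuk], shows underlying /zuramuk/. Applying the same rule between vowels gives [zuramuga].

[zuramuga]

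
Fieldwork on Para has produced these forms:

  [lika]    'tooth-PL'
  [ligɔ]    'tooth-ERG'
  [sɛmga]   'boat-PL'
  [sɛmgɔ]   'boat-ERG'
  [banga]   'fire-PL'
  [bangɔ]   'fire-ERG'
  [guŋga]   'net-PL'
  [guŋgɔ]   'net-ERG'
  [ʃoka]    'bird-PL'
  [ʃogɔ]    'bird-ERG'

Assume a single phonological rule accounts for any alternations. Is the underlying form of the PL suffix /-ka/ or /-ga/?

The PL morpheme has two allomorphs, [-ga] and [-ka].
By contrast the ERG suffix keeps its initial [g] throughout — that segment must be underlying.
So the underlying form is /-ka/, and voiceless stops become voiced after a nasal.

/-ka/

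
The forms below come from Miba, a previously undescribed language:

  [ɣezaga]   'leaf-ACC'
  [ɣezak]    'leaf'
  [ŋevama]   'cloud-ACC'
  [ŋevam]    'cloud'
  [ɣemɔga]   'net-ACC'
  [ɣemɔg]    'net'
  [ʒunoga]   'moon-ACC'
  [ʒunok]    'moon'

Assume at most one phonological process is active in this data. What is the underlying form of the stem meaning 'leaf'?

'leaf' shows [g] ~ [k] at the end of the stem ([ɣezaga] vs [ɣezak]).
But 'net' keeps [g] in both environments ([ɣemɔga], [ɣemɔg]), so there is no rule changing /g/ to [k] in isolation.
The alternation reflects intervocalic voicing: voiceless stops become voiced between vowels. /k/ is underlying.

/ɣezak/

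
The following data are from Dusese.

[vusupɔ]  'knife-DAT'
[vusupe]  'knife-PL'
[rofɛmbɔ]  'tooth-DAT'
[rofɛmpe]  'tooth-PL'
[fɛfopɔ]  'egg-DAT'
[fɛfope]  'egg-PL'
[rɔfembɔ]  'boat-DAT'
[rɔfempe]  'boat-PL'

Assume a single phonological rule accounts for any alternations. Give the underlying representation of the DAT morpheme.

/-bɔ/

The DAT morpheme has two allomorphs, [-bɔ] and [-pɔ].
By contrast the PL suffix keeps its initial [p] throughout — that segment must be underlying.
So the underlying form is /-bɔ/, and voiced stops become voiceless after a vowel.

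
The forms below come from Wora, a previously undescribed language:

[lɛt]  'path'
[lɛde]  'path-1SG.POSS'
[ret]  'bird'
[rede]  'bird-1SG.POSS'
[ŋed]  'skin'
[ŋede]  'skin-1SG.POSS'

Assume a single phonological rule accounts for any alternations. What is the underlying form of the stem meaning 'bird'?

The stem for 'bird' ends in [t] in [ret] but [d] in [rede].
The stem 'skin' ([ŋed], [ŋede]) shows [d] unchanged in both environments, so [d] cannot be basic with [t] derived in isolation.
The alternation reflects intervocalic voicing: voiceless stops become voiced between vowels. /t/ is underlying.

/ret/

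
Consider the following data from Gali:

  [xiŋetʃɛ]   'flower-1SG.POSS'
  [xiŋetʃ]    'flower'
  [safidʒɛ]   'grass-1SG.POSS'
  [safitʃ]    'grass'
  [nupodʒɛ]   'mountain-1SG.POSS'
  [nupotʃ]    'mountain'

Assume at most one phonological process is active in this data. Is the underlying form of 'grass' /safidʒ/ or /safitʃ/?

The root 'grass' surfaces as [safidʒɛ] and [safitʃ], with a stem-final [dʒ] ~ [tʃ] alternation.
But 'flower' keeps [tʃ] in both environments ([xiŋetʃɛ], [xiŋetʃ]), so there is no rule changing /tʃ/ to [dʒ] before the 1SG.POSS suffix.
So /dʒ/ is underlying, and a rule of word-final obstruent devoicing — voiced obstruents become voiceless word-finally — gives [tʃ].

/safidʒ/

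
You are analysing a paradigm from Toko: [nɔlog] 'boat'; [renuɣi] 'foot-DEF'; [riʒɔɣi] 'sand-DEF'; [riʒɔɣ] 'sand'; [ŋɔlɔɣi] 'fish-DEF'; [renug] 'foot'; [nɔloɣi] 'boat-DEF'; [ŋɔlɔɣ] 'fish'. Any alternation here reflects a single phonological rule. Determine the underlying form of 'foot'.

The root 'foot' surfaces as [renug] and [renuɣi], with a stem-final [g] ~ [ɣ] alternation.
The stem 'sand' ([riʒɔɣ], [riʒɔɣi]) shows [ɣ] unchanged in both environments, so [ɣ] cannot be basic with [g] derived in isolation.
The alternation reflects intervocalic spirantization: voiced stops become fricatives between vowels. /g/ is underlying.

/renug/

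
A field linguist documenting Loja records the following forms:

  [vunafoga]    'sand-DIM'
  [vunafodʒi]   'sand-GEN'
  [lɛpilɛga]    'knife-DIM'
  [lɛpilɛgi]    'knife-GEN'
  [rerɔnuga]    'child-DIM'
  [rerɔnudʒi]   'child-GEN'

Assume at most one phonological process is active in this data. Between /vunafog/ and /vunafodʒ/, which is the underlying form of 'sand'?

In [vunafoga] and [vunafodʒi] the final segment of 'sand' alternates: [g] ~ [dʒ].
But 'knife' keeps [g] in both environments ([lɛpilɛga], [lɛpilɛgi]), so there is no rule changing /g/ to [dʒ] before the GEN suffix.
Therefore /dʒ/ is basic and [g] is derived by depalatalization (palato-alveolar /dʒ/ becomes [g] when no front vowel follows).

/vunafodʒ/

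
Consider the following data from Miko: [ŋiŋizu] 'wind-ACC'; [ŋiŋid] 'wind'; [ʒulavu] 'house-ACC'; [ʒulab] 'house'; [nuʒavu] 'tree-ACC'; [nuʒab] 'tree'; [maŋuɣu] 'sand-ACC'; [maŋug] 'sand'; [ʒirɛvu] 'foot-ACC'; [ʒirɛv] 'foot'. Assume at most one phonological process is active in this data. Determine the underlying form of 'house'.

/ʒulab/

'house' shows [v] ~ [b] at the end of the stem ([ʒulavu] vs [ʒulab]).
But 'foot' keeps [v] in both environments ([ʒirɛvu], [ʒirɛv]), so there is no rule changing /v/ to [b] in isolation.
The underlying segment must be /b/; voiced stops become fricatives between vowels, yielding [v] there.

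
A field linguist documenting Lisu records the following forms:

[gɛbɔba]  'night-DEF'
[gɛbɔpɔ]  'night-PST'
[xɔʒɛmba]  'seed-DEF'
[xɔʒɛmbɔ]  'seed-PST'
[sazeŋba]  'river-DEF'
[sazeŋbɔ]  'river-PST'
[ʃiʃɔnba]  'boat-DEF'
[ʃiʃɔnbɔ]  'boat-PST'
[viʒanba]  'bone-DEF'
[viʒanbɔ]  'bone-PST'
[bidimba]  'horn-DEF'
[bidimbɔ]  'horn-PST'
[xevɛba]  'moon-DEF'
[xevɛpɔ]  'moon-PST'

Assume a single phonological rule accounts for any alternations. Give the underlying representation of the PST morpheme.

The PST morpheme has two allomorphs, [-bɔ] and [-pɔ].
The DEF suffix, which begins with [b], is invariant after every stem; so [b] is not altered by any rule here.
The PST suffix is therefore /-pɔ/ underlyingly, with post-nasal voicing: voiceless stops become voiced after a nasal.

/-pɔ/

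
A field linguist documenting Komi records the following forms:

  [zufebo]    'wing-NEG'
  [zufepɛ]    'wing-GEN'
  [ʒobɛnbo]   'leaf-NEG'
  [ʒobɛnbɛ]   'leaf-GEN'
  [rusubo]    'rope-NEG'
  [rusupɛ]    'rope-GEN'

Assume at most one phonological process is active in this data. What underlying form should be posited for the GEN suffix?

The GEN morpheme has two allomorphs, [-bɛ] and [-pɛ].
By contrast the NEG suffix keeps its initial [b] throughout — that segment must be underlying.
So the underlying form is /-pɛ/, and voiceless stops become voiced after a nasal.

/-pɛ/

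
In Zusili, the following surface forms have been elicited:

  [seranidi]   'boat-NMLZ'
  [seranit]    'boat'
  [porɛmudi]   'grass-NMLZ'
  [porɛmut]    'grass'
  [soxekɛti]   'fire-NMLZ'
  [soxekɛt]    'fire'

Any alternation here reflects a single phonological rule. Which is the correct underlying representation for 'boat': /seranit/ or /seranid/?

The stem for 'boat' ends in [d] in [seranidi] but [t] in [seranit].
Compare 'fire', with invariant [t] in [soxekɛti] and [soxekɛt]: an analysis with underlying /t/ and a rule producing [d] before the NMLZ suffix would wrongly predict alternation here too.
The alternation reflects word-final obstruent devoicing: voiced obstruents become voiceless word-finally. /d/ is underlying.

/seranid/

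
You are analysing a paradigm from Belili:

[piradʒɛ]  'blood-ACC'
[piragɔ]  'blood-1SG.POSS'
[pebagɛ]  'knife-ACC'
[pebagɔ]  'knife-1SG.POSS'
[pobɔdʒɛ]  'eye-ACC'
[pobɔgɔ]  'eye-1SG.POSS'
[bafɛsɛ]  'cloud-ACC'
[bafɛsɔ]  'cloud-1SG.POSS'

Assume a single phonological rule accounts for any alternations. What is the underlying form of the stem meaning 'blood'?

/piradʒ/

In [piradʒɛ] and [piragɔ] the final segment of 'blood' alternates: [dʒ] ~ [g].
But 'knife' keeps [g] in both environments ([pebagɛ], [pebagɔ]), so there is no rule changing /g/ to [dʒ] before the ACC suffix.
The alternation reflects depalatalization: palato-alveolar /dʒ/ becomes [g] when no front vowel follows. /dʒ/ is underlying.
So 'blood' = /piradʒ/.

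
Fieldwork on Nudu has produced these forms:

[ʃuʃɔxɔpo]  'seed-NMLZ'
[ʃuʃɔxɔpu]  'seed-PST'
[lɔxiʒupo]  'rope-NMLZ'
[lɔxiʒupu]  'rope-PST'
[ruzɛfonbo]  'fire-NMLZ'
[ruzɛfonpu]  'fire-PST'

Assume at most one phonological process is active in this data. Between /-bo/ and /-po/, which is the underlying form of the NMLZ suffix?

/-bo/

The NMLZ suffix surfaces as [-bo] and [-po], depending on the final segment of the stem.
The PST suffix, which begins with [p], is invariant after every stem; so [p] is not altered by any rule here.
The NMLZ suffix is therefore /-bo/ underlyingly, with post-vocalic devoicing: voiced stops become voiceless after a vowel.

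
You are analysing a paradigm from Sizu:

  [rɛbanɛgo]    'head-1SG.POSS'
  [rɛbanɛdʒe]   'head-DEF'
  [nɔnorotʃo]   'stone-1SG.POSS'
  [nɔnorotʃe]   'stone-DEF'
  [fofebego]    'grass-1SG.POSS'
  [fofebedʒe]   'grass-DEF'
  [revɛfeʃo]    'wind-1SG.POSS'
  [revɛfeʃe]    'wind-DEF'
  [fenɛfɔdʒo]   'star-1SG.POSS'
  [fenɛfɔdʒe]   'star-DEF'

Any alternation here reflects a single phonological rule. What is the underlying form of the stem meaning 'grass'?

'grass' shows [g] ~ [dʒ] at the end of the stem ([fofebego] vs [fofebedʒe]).
But 'star' keeps [dʒ] in both environments ([fenɛfɔdʒo], [fenɛfɔdʒe]), so there is no rule changing /dʒ/ to [g] before the 1SG.POSS suffix.
Therefore /g/ is basic and [dʒ] is derived by palatalization before a front vowel (/g/ becomes palato-alveolar [dʒ] before a front vowel).
The underlying form of 'grass' is therefore /fofebeg/.

/fofebeg/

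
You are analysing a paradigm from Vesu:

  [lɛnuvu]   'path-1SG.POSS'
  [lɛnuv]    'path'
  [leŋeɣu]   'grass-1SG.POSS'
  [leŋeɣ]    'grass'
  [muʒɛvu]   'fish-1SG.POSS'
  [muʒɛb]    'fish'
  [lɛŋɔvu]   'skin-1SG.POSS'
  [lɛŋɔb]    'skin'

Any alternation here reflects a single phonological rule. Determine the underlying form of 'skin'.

/lɛŋɔb/

In [lɛŋɔvu] and [lɛŋɔb] the final segment of 'skin' alternates: [v] ~ [b].
The stem 'path' ([lɛnuvu], [lɛnuv]) shows [v] unchanged in both environments, so [v] cannot be basic with [b] derived in isolation.
Therefore /b/ is basic and [v] is derived by intervocalic spirantization (voiced stops become fricatives between vowels).
So 'skin' = /lɛŋɔb/.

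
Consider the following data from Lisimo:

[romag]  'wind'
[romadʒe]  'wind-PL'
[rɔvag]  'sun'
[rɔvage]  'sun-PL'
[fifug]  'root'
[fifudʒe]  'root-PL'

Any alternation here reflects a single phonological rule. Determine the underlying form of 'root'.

/fifudʒ/

'root' shows [g] ~ [dʒ] at the end of the stem ([fifug] vs [fifudʒe]).
But 'sun' keeps [g] in both environments ([rɔvag], [rɔvage]), so there is no rule changing /g/ to [dʒ] before the PL suffix.
Therefore /dʒ/ is basic and [g] is derived by depalatalization (palato-alveolar /dʒ/ becomes [g] when no front vowel follows).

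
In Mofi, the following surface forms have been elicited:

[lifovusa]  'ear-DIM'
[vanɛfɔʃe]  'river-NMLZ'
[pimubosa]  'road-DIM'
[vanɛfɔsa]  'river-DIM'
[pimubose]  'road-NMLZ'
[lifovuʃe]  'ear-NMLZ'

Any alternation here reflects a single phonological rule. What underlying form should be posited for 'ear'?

/lifovuʃ/

The stem for 'ear' ends in [ʃ] in [lifovuʃe] but [s] in [lifovusa].
The stem 'road' ([pimubose], [pimubosa]) shows [s] unchanged in both environments, so [s] cannot be basic with [ʃ] derived before the NMLZ suffix.
The alternation reflects depalatalization: palato-alveolar /ʃ/ becomes [s] when no front vowel follows. /ʃ/ is underlying.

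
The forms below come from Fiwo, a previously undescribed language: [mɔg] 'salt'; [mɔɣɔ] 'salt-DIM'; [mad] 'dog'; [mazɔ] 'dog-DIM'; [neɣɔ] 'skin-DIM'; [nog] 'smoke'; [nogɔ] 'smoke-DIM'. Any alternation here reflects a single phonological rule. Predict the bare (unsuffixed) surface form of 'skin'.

'salt' shows [g] ~ [ɣ] at the end of the stem ([mɔg] vs [mɔɣɔ]).
Compare 'smoke', with invariant [g] in [nog] and [nogɔ]: an analysis with underlying /g/ and a rule producing [ɣ] before the DIM suffix would wrongly predict alternation here too.
The underlying segment must be /ɣ/; voiced fricatives become stops word-finally, yielding [g] there.
From [neɣɔ] the stem 'skin' is /neɣ/; word-finally this yields [neg].

[neg]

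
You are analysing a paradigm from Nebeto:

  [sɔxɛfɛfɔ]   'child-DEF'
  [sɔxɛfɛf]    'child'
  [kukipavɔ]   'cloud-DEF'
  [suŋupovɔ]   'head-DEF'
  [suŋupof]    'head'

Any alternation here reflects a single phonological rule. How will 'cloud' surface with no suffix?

[kukipaf]

In [suŋupovɔ] and [suŋupof] the final segment of 'head' alternates: [v] ~ [f].
If /f/ were underlying and a rule turned it into [v] before the DEF suffix, 'child' would also alternate; but it has [f] in both [sɔxɛfɛfɔ] and [sɔxɛfɛf].
Therefore /v/ is basic and [f] is derived by word-final obstruent devoicing (voiced obstruents become voiceless word-finally).
From [kukipavɔ] the stem 'cloud' is /kukipav/; word-finally this yields [kukipaf].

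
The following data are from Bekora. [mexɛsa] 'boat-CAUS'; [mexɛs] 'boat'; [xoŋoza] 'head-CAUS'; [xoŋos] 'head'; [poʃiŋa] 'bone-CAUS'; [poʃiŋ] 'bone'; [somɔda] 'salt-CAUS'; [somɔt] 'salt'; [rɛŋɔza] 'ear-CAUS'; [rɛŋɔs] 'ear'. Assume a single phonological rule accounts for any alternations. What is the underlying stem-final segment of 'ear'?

/z/

The stem for 'ear' ends in [z] in [rɛŋɔza] but [s] in [rɛŋɔs].
Compare 'boat', with invariant [s] in [mexɛsa] and [mexɛs]: an analysis with underlying /s/ and a rule producing [z] before the CAUS suffix would wrongly predict alternation here too.
Therefore /z/ is basic and [s] is derived by word-final obstruent devoicing (voiced obstruents become voiceless word-finally).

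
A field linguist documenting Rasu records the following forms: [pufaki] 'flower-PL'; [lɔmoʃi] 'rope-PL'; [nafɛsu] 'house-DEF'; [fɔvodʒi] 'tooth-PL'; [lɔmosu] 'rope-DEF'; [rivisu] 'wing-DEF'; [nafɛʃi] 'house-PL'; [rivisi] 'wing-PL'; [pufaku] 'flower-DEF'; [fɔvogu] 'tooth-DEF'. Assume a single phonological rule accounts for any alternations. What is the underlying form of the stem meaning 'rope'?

/lɔmoʃ/

'rope' shows [ʃ] ~ [s] at the end of the stem ([lɔmoʃi] vs [lɔmosu]).
But 'wing' keeps [s] in both environments ([rivisi], [rivisu]), so there is no rule changing /s/ to [ʃ] before the PL suffix.
So /ʃ/ is underlying, and a rule of depalatalization — palato-alveolar /dʒ/ and /ʃ/ become [g] and [s] when no front vowel follows — gives [s].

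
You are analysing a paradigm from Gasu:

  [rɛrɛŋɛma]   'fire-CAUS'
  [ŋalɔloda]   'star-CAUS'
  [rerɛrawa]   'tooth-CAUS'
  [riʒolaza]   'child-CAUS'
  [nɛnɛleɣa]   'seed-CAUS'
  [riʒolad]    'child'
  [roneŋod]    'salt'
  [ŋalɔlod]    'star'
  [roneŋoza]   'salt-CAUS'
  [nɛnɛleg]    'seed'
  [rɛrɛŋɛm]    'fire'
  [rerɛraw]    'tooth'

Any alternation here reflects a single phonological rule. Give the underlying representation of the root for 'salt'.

/roneŋoz/

The root 'salt' surfaces as [roneŋoza] and [roneŋod], with a stem-final [z] ~ [d] alternation.
Compare 'star', with invariant [d] in [ŋalɔloda] and [ŋalɔlod]: an analysis with underlying /d/ and a rule producing [z] before the CAUS suffix would wrongly predict alternation here too.
The alternation reflects word-final hardening: voiced fricatives become stops word-finally. /z/ is underlying.
Hence 'salt' is /roneŋoz/ underlyingly.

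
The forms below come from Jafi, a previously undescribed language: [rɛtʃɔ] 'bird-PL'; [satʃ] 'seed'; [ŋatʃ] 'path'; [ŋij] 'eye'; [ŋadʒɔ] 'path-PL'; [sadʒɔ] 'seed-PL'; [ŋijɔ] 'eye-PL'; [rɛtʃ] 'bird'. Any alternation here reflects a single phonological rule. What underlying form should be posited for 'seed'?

/sadʒ/

In [sadʒɔ] and [satʃ] the final segment of 'seed' alternates: [dʒ] ~ [tʃ].
Compare 'bird', with invariant [tʃ] in [rɛtʃɔ] and [rɛtʃ]: an analysis with underlying /tʃ/ and a rule producing [dʒ] before the PL suffix would wrongly predict alternation here too.
So /dʒ/ is underlying, and a rule of word-final obstruent devoicing — voiced obstruents become voiceless word-finally — gives [tʃ].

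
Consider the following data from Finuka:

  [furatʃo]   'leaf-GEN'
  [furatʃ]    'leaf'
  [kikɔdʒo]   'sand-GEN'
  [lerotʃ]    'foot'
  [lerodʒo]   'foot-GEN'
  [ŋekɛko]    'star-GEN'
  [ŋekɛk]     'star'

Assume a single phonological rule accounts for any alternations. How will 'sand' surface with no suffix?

[kikɔtʃ]

The root 'foot' surfaces as [lerodʒo] and [lerotʃ], with a stem-final [dʒ] ~ [tʃ] alternation.
But 'leaf' keeps [tʃ] in both environments ([furatʃo], [furatʃ]), so there is no rule changing /tʃ/ to [dʒ] before the GEN suffix.
The underlying segment must be /dʒ/; voiced obstruents become voiceless word-finally, yielding [tʃ] there.
From [kikɔdʒo] the stem 'sand' is /kikɔdʒ/; word-finally this yields [kikɔtʃ].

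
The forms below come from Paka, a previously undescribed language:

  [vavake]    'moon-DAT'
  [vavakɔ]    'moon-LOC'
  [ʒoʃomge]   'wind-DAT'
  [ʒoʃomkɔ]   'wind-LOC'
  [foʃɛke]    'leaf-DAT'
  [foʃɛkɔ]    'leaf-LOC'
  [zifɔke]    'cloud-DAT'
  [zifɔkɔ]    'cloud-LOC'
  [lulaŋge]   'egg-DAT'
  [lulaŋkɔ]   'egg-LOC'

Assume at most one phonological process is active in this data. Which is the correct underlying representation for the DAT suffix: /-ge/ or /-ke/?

The DAT suffix surfaces as [-ge] and [-ke], depending on the final segment of the stem.
The LOC suffix, which begins with [k], is invariant after every stem; so [k] is not altered by any rule here.
So the underlying form is /-ge/, and voiced stops become voiceless after a vowel.

/-ge/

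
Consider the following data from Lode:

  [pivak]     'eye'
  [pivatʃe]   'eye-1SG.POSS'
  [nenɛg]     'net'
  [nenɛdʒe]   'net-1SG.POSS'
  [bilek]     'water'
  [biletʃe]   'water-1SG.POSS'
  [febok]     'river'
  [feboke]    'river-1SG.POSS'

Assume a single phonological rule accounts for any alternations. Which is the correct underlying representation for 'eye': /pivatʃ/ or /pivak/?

/pivatʃ/

In [pivak] and [pivatʃe] the final segment of 'eye' alternates: [k] ~ [tʃ].
If /k/ were underlying and a rule turned it into [tʃ] before the 1SG.POSS suffix, 'river' would also alternate; but it has [k] in both [febok] and [feboke].
Therefore /tʃ/ is basic and [k] is derived by depalatalization (palato-alveolar /tʃ/ and /dʒ/ become [k] and [g] when no front vowel follows).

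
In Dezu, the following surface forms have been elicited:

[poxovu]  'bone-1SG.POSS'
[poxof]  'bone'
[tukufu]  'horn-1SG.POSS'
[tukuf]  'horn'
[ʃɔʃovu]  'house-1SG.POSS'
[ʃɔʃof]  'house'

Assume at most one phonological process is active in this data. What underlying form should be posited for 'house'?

The root 'house' surfaces as [ʃɔʃovu] and [ʃɔʃof], with a stem-final [v] ~ [f] alternation.
The stem 'horn' ([tukufu], [tukuf]) shows [f] unchanged in both environments, so [f] cannot be basic with [v] derived before the 1SG.POSS suffix.
The alternation reflects word-final obstruent devoicing: voiced obstruents become voiceless word-finally. /v/ is underlying.
So 'house' = /ʃɔʃov/.

/ʃɔʃov/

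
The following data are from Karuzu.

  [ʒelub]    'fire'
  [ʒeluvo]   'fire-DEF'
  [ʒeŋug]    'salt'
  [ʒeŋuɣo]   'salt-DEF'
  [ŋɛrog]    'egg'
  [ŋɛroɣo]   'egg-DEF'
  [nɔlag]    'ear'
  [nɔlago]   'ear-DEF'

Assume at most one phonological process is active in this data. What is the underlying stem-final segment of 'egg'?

/ɣ/

The stem for 'egg' ends in [g] in [ŋɛrog] but [ɣ] in [ŋɛroɣo].
If /g/ were underlying and a rule turned it into [ɣ] before the DEF suffix, 'ear' would also alternate; but it has [g] in both [nɔlag] and [nɔlago].
The underlying segment must be /ɣ/; voiced fricatives become stops word-finally, yielding [g] there.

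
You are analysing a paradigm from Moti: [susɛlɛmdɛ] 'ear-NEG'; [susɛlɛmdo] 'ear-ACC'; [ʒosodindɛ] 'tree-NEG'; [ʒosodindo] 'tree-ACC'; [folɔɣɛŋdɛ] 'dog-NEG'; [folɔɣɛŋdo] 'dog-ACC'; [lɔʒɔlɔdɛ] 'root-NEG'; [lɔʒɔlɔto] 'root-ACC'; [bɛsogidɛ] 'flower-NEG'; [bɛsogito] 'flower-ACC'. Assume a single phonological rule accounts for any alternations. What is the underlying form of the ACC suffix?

/-to/

The ACC suffix surfaces as [-do] and [-to], depending on the final segment of the stem.
By contrast the NEG suffix keeps its initial [d] throughout — that segment must be underlying.
So the underlying form is /-to/, and voiceless stops become voiced after a nasal.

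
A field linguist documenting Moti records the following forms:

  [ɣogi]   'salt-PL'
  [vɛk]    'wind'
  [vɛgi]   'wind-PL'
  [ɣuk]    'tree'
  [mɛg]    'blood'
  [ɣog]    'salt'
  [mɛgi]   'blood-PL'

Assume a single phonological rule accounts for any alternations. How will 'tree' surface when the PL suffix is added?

[ɣugi]

'wind' shows [k] ~ [g] at the end of the stem ([vɛk] vs [vɛgi]).
If /g/ were underlying and a rule turned it into [k] in isolation, 'blood' would also alternate; but it has [g] in both [mɛg] and [mɛgi].
The underlying segment must be /k/; voiceless stops become voiced between vowels, yielding [g] there.
The one attested form of 'tree', [ɣuk], shows underlying /ɣuk/. Applying the same rule between vowels gives [ɣugi].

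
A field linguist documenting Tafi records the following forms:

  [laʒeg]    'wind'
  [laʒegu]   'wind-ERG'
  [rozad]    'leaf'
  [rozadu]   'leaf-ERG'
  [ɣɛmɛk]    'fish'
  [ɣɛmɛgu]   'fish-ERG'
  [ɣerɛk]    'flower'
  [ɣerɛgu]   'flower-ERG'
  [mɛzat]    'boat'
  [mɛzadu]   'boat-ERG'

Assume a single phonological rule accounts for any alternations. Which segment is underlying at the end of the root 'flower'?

/k/

'flower' shows [k] ~ [g] at the end of the stem ([ɣerɛk] vs [ɣerɛgu]).
If /g/ were underlying and a rule turned it into [k] in isolation, 'wind' would also alternate; but it has [g] in both [laʒeg] and [laʒegu].
So /k/ is underlying, and a rule of intervocalic voicing — voiceless stops become voiced between vowels — gives [g].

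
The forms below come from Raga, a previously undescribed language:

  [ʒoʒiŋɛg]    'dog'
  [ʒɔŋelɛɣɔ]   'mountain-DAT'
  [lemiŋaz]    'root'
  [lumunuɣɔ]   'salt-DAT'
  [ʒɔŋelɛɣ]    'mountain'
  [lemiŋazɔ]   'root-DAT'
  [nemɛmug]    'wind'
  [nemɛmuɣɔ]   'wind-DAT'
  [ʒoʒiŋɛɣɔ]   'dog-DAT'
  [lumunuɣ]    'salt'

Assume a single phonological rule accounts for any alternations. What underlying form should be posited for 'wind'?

The root 'wind' surfaces as [nemɛmuɣɔ] and [nemɛmug], with a stem-final [ɣ] ~ [g] alternation.
If /ɣ/ were underlying and a rule turned it into [g] in isolation, 'salt' would also alternate; but it has [ɣ] in both [lumunuɣɔ] and [lumunuɣ].
The underlying segment must be /g/; voiced stops become fricatives between vowels, yielding [ɣ] there.
So 'wind' = /nemɛmug/.

/nemɛmug/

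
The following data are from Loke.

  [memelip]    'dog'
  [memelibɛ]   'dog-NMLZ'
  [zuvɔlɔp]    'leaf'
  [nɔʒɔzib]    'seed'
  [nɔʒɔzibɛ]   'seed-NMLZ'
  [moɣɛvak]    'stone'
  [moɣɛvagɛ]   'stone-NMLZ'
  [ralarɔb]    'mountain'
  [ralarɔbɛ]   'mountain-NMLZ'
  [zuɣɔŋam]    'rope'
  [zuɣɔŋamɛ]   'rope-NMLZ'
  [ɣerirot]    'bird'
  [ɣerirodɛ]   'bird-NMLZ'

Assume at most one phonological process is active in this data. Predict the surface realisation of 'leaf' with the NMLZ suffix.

The root 'dog' surfaces as [memelip] and [memelibɛ], with a stem-final [p] ~ [b] alternation.
But 'seed' keeps [b] in both environments ([nɔʒɔzib], [nɔʒɔzibɛ]), so there is no rule changing /b/ to [p] in isolation.
The alternation reflects intervocalic voicing: voiceless stops become voiced between vowels. /p/ is underlying.
The one attested form of 'leaf', [zuvɔlɔp], shows underlying /zuvɔlɔp/. Applying the same rule between vowels gives [zuvɔlɔbɛ].

[zuvɔlɔbɛ]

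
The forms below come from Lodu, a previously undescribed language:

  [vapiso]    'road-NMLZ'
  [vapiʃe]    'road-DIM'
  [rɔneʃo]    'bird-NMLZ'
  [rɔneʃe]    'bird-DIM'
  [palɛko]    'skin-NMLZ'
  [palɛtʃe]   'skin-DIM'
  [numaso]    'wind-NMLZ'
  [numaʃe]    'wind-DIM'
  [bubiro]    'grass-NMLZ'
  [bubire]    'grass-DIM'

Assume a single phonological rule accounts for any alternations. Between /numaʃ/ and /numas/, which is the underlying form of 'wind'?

The root 'wind' surfaces as [numaso] and [numaʃe], with a stem-final [s] ~ [ʃ] alternation.
But 'bird' keeps [ʃ] in both environments ([rɔneʃo], [rɔneʃe]), so there is no rule changing /ʃ/ to [s] before the NMLZ suffix.
So /s/ is underlying, and a rule of palatalization before a front vowel — /k/ and /s/ become palato-alveolar [tʃ] and [ʃ] before a front vowel — gives [ʃ].

/numas/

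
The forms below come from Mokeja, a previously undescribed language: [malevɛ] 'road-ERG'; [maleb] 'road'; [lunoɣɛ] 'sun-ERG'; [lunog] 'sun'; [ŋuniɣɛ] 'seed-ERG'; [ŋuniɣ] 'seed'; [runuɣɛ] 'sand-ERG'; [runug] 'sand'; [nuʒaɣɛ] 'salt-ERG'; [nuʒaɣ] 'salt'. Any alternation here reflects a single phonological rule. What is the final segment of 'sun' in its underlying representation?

/g/

'sun' shows [ɣ] ~ [g] at the end of the stem ([lunoɣɛ] vs [lunog]).
The stem 'salt' ([nuʒaɣɛ], [nuʒaɣ]) shows [ɣ] unchanged in both environments, so [ɣ] cannot be basic with [g] derived in isolation.
The alternation reflects intervocalic spirantization: voiced stops become fricatives between vowels. /g/ is underlying.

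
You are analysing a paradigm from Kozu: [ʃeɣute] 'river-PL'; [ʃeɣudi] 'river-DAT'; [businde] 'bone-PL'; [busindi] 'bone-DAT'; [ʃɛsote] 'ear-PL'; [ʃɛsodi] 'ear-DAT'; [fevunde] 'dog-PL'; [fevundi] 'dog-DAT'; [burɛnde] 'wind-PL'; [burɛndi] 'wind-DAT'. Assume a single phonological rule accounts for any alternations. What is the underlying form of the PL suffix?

The PL morpheme has two allomorphs, [-de] and [-te].
By contrast the DAT suffix keeps its initial [d] throughout — that segment must be underlying.
So the underlying form is /-te/, and voiceless stops become voiced after a nasal.

/-te/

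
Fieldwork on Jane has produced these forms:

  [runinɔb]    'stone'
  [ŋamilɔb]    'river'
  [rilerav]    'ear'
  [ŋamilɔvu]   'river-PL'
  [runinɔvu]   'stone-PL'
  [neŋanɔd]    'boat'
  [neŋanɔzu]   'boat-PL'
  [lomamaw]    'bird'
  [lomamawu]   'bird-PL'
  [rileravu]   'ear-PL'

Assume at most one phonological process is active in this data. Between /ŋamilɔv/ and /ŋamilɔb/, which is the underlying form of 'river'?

/ŋamilɔb/

In [ŋamilɔb] and [ŋamilɔvu] the final segment of 'river' alternates: [b] ~ [v].
But 'ear' keeps [v] in both environments ([rilerav], [rileravu]), so there is no rule changing /v/ to [b] in isolation.
The underlying segment must be /b/; voiced stops become fricatives between vowels, yielding [v] there.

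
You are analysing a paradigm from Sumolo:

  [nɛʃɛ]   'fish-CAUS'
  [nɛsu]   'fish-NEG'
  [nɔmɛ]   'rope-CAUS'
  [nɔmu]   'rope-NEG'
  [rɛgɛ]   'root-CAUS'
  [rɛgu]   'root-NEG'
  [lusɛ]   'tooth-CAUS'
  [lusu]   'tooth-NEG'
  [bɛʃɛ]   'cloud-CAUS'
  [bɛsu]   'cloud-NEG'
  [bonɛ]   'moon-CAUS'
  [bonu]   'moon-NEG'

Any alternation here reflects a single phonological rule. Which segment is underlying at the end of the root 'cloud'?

The root 'cloud' surfaces as [bɛʃɛ] and [bɛsu], with a stem-final [ʃ] ~ [s] alternation.
If /s/ were underlying and a rule turned it into [ʃ] before the CAUS suffix, 'tooth' would also alternate; but it has [s] in both [lusɛ] and [lusu].
The alternation reflects depalatalization: palato-alveolar /ʃ/ becomes [s] when no front vowel follows. /ʃ/ is underlying.

/ʃ/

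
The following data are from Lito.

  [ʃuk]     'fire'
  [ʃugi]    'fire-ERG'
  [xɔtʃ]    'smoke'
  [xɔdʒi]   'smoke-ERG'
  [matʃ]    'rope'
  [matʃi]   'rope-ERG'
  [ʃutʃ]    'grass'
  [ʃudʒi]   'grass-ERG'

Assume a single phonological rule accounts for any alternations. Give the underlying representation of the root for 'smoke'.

'smoke' shows [tʃ] ~ [dʒ] at the end of the stem ([xɔtʃ] vs [xɔdʒi]).
But 'rope' keeps [tʃ] in both environments ([matʃ], [matʃi]), so there is no rule changing /tʃ/ to [dʒ] before the ERG suffix.
So /dʒ/ is underlying, and a rule of word-final obstruent devoicing — voiced obstruents become voiceless word-finally — gives [tʃ].
So 'smoke' = /xɔdʒ/.

/xɔdʒ/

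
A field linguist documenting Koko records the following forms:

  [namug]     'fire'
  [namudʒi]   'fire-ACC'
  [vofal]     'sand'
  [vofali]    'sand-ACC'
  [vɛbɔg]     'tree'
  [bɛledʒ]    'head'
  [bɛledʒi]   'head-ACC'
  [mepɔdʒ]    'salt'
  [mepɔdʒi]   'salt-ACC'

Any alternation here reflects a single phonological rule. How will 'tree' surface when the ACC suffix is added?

'fire' shows [g] ~ [dʒ] at the end of the stem ([namug] vs [namudʒi]).
Compare 'head', with invariant [dʒ] in [bɛledʒ] and [bɛledʒi]: an analysis with underlying /dʒ/ and a rule producing [g] in isolation would wrongly predict alternation here too.
The alternation reflects palatalization before a front vowel: /g/ becomes palato-alveolar [dʒ] before a front vowel. /g/ is underlying.
The one attested form of 'tree', [vɛbɔg], shows underlying /vɛbɔg/. Applying the same rule before a front vowel gives [vɛbɔdʒi].

[vɛbɔdʒi]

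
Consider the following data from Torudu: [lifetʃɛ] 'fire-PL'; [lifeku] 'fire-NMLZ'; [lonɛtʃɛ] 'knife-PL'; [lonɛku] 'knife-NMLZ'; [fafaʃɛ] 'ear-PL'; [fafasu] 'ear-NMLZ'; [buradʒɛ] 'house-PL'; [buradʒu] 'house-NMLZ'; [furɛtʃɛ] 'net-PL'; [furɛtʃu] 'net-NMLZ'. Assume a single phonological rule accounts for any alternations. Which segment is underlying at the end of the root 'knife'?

The root 'knife' surfaces as [lonɛtʃɛ] and [lonɛku], with a stem-final [tʃ] ~ [k] alternation.
The stem 'net' ([furɛtʃɛ], [furɛtʃu]) shows [tʃ] unchanged in both environments, so [tʃ] cannot be basic with [k] derived before the NMLZ suffix.
Therefore /k/ is basic and [tʃ] is derived by palatalization before a front vowel (/k/ and /s/ become palato-alveolar [tʃ] and [ʃ] before a front vowel).

/k/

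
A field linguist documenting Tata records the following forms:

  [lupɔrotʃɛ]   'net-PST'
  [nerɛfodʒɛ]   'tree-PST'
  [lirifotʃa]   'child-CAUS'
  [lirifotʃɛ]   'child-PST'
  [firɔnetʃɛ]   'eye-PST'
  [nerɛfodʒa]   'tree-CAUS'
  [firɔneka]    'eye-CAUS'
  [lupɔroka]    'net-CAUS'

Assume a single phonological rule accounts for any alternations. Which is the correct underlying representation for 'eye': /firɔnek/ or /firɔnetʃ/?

/firɔnek/

The root 'eye' surfaces as [firɔnetʃɛ] and [firɔneka], with a stem-final [tʃ] ~ [k] alternation.
If /tʃ/ were underlying and a rule turned it into [k] before the CAUS suffix, 'child' would also alternate; but it has [tʃ] in both [lirifotʃɛ] and [lirifotʃa].
The alternation reflects palatalization before a front vowel: /k/ becomes palato-alveolar [tʃ] before a front vowel. /k/ is underlying.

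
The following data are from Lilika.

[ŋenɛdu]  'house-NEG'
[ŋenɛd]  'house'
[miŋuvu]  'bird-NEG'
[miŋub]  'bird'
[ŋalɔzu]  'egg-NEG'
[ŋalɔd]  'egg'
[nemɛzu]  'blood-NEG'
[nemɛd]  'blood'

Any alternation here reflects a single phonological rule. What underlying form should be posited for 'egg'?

/ŋalɔz/

The stem for 'egg' ends in [z] in [ŋalɔzu] but [d] in [ŋalɔd].
But 'house' keeps [d] in both environments ([ŋenɛdu], [ŋenɛd]), so there is no rule changing /d/ to [z] before the NEG suffix.
So /z/ is underlying, and a rule of word-final hardening — voiced fricatives become stops word-finally — gives [d].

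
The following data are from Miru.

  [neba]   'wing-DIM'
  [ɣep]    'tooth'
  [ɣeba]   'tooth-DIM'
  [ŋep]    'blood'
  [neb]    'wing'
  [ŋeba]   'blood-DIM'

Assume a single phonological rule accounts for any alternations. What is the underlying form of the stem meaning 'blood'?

In [ŋeba] and [ŋep] the final segment of 'blood' alternates: [b] ~ [p].
But 'wing' keeps [b] in both environments ([neba], [neb]), so there is no rule changing /b/ to [p] in isolation.
So /p/ is underlying, and a rule of intervocalic voicing — voiceless stops become voiced between vowels — gives [b].

/ŋep/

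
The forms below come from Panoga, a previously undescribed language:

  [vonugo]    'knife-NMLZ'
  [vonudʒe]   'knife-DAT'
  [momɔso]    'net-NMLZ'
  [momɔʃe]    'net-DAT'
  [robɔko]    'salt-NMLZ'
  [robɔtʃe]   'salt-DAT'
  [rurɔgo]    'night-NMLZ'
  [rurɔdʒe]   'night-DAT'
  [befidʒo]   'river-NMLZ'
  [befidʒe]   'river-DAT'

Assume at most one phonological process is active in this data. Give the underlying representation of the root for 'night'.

The root 'night' surfaces as [rurɔgo] and [rurɔdʒe], with a stem-final [g] ~ [dʒ] alternation.
The stem 'river' ([befidʒo], [befidʒe]) shows [dʒ] unchanged in both environments, so [dʒ] cannot be basic with [g] derived before the NMLZ suffix.
So /g/ is underlying, and a rule of palatalization before a front vowel — /k/, /g/ and /s/ become palato-alveolar [tʃ], [dʒ] and [ʃ] before a front vowel — gives [dʒ].

/rurɔg/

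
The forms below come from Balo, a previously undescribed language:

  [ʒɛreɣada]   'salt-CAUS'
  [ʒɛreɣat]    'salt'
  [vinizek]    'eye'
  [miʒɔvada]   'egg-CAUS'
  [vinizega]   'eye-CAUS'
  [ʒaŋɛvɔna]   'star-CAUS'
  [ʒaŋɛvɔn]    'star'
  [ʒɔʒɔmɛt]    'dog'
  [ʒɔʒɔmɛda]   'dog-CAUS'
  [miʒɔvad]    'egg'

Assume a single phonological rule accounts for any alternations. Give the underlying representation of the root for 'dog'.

'dog' shows [d] ~ [t] at the end of the stem ([ʒɔʒɔmɛda] vs [ʒɔʒɔmɛt]).
The stem 'egg' ([miʒɔvada], [miʒɔvad]) shows [d] unchanged in both environments, so [d] cannot be basic with [t] derived in isolation.
So /t/ is underlying, and a rule of intervocalic voicing — voiceless stops become voiced between vowels — gives [d].
So 'dog' = /ʒɔʒɔmɛt/.

/ʒɔʒɔmɛt/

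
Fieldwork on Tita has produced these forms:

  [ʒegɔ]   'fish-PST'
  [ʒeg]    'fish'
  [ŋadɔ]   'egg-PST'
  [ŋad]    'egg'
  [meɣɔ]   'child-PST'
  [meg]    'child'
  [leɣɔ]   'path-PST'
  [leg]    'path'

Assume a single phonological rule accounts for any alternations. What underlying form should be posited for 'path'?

/leɣ/

'path' shows [ɣ] ~ [g] at the end of the stem ([leɣɔ] vs [leg]).
Compare 'fish', with invariant [g] in [ʒegɔ] and [ʒeg]: an analysis with underlying /g/ and a rule producing [ɣ] before the PST suffix would wrongly predict alternation here too.
So /ɣ/ is underlying, and a rule of word-final hardening — voiced fricatives become stops word-finally — gives [g].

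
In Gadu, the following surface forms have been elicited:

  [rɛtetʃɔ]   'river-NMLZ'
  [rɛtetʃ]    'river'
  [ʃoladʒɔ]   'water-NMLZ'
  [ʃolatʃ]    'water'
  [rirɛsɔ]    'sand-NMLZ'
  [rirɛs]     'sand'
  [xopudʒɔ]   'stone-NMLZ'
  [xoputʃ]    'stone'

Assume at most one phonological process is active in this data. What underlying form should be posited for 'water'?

/ʃoladʒ/

The root 'water' surfaces as [ʃoladʒɔ] and [ʃolatʃ], with a stem-final [dʒ] ~ [tʃ] alternation.
Compare 'river', with invariant [tʃ] in [rɛtetʃɔ] and [rɛtetʃ]: an analysis with underlying /tʃ/ and a rule producing [dʒ] before the NMLZ suffix would wrongly predict alternation here too.
The alternation reflects word-final obstruent devoicing: voiced obstruents become voiceless word-finally. /dʒ/ is underlying.
So 'water' = /ʃoladʒ/.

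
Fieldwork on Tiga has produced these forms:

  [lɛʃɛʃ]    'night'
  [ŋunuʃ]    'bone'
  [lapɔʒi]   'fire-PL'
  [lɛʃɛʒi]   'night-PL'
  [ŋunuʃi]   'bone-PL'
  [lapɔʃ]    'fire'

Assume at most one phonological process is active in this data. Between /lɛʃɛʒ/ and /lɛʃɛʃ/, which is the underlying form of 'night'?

The root 'night' surfaces as [lɛʃɛʃ] and [lɛʃɛʒi], with a stem-final [ʃ] ~ [ʒ] alternation.
Compare 'bone', with invariant [ʃ] in [ŋunuʃ] and [ŋunuʃi]: an analysis with underlying /ʃ/ and a rule producing [ʒ] before the PL suffix would wrongly predict alternation here too.
So /ʒ/ is underlying, and a rule of word-final obstruent devoicing — voiced obstruents become voiceless word-finally — gives [ʃ].

/lɛʃɛʒ/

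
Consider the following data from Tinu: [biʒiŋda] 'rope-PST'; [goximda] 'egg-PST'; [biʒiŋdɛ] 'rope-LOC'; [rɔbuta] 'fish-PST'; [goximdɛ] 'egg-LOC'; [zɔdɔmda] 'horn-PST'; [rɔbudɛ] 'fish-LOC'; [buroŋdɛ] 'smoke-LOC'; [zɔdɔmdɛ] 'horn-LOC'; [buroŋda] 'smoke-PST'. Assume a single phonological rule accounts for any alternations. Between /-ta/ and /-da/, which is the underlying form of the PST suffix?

/-ta/

The PST morpheme has two allomorphs, [-da] and [-ta].
By contrast the LOC suffix keeps its initial [d] throughout — that segment must be underlying.
The PST suffix is therefore /-ta/ underlyingly, with post-nasal voicing: voiceless stops become voiced after a nasal.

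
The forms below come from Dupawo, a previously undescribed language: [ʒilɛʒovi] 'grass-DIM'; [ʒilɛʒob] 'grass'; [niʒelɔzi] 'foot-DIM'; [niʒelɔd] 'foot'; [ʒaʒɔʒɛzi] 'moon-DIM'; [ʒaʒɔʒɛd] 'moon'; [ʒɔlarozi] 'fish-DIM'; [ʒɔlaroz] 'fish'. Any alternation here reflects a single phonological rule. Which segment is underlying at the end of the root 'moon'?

The root 'moon' surfaces as [ʒaʒɔʒɛzi] and [ʒaʒɔʒɛd], with a stem-final [z] ~ [d] alternation.
If /z/ were underlying and a rule turned it into [d] in isolation, 'fish' would also alternate; but it has [z] in both [ʒɔlarozi] and [ʒɔlaroz].
The underlying segment must be /d/; voiced stops become fricatives between vowels, yielding [z] there.

/d/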